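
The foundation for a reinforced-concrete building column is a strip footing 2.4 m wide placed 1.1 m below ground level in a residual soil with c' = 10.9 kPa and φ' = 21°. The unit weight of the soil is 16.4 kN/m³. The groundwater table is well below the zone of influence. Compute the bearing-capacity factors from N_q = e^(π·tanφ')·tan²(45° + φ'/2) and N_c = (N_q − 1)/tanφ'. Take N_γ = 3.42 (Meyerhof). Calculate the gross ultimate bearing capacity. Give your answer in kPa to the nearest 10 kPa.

q_ult ≈ 370 kPa

tan21° = 0.3839, so N_q = e^(π×0.3839)·tan²(55.5°) = 3.34 × 2.117 = 7.07.
N_c = (7.07 − 1)/tan21° = 15.81.
Overburden at base level: q = 16.4 × 1.1 = 18.04 kPa.
Cohesion term c·N_c = 10.9 × 15.815 = 172.38 kPa; surcharge term q·N_q = 18.04 × 7.0708 = 127.56 kPa; self-weight term 0.5·γ·B·N_γ = 0.5 × 16.4 × 2.4 × 3.42 = 67.306 kPa.
q_ult = 172.38 + 127.56 + 67.306 = 367.24 kPa.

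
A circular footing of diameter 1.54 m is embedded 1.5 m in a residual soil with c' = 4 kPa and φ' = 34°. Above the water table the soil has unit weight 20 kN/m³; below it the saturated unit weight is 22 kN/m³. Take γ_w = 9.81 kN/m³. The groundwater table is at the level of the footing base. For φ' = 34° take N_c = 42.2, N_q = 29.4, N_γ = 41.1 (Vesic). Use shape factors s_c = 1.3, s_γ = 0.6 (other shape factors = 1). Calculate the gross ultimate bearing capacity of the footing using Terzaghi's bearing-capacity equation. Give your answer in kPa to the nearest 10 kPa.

q_ult ≈ 1330 kPa

q = γ·D_f = 20 × 1.5 = 30 kPa.
For the ½γBN_γ term take γ' = 22 − 9.81 = 12.19 kN/m³ (soil below base is submerged).
c·N_c·s_c = 4 × 42.2 × 1.3 = 219.44 kPa
q·N_q = 30 × 29.4 = 882 kPa
0.5·γ·B·N_γ·s_γ = 0.5 × 12.19 × 1.54 × 41.1 × 0.6 = 231.47 kPa
q_ult = 219.44 + 882 + 231.47 = 1332.9 kPa.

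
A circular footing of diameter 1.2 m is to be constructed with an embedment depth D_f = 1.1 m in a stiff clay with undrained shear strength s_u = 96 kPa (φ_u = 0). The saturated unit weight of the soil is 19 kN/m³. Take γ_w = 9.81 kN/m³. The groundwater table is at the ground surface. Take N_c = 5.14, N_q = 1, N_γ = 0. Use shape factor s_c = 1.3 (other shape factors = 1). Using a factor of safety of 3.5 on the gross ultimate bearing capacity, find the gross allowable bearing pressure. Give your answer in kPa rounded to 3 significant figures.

q_all ≈ 186 kPa

γ' = 19 − 9.81 = 9.19 kN/m³ (submerged throughout). q = 9.19 × 1.1 = 10.109 kPa.
c·N_c·s_c = 96 × 5.14 × 1.3 = 641.47 kPa
q·N_q = 10.109 × 1 = 10.109 kPa
q_ult = 641.47 + 10.109 = 651.58 kPa.
q_all = 651.58 / 3.5 = 186.17 kPa.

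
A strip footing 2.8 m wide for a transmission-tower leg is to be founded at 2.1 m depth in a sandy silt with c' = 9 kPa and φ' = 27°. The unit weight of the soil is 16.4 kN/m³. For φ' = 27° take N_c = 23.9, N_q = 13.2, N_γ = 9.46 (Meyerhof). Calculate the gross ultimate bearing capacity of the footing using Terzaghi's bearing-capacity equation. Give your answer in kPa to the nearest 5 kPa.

q_ult ≈ 885 kPa

q = γ·D_f = 16.4 × 2.1 = 34.44 kPa.
c·N_c = 9 × 23.9 = 215.1 kPa
q·N_q = 34.44 × 13.2 = 454.61 kPa
0.5·γ·B·N_γ = 0.5 × 16.4 × 2.8 × 9.46 = 217.2 kPa
q_ult = 215.1 + 454.61 + 217.2 = 886.91 kPa.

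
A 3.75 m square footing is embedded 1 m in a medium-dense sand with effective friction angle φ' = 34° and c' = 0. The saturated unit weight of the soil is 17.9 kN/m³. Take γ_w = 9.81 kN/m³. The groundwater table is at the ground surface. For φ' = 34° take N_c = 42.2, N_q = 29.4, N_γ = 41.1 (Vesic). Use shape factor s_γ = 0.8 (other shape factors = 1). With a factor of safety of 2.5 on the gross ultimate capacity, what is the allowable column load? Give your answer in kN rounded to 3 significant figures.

With the water table at the surface the whole profile is submerged: γ' = 17.9 − 9.81 = 8.09 kN/m³, so q = γ'·D_f = 8.09 kPa; the same γ' applies in the ½γBN_γ term.
q_ult = q·N_q + 0.5·γ·B·N_γ·s_γ
     = 8.09 × 29.4 + 0.5 × 8.09 × 3.75 × 41.1 × 0.8
     = 237.85 + 498.75 = 736.59 kPa.
Gross allowable pressure q_all = 736.59 / 2.5 = 294.64 kPa.
Footing area = 14.0625 m², so allowable column load = 294.64 × 14.0625 = 4143.3 kN.

P_all ≈ 4140 kN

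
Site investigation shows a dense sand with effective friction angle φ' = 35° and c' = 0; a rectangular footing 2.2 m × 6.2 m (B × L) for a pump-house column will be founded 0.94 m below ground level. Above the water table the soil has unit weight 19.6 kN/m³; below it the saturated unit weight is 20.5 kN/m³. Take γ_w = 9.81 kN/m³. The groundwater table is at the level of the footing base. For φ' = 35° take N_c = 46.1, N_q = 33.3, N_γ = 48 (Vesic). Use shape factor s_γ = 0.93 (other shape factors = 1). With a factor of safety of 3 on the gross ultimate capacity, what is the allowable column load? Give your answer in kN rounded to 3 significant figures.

P_all ≈ 5180 kN

Effective surcharge at the founding depth q = γ·D_f = 19.6 × 0.94 = 18.424 kPa.
The water table coincides with the base, so in the self-weight term γ → γ' = 10.69 kN/m³.
q_ult = q·N_q + 0.5·γ·B·N_γ·s_γ
     = 18.424 × 33.3 + 0.5 × 10.69 × 2.2 × 48 × 0.93
     = 613.52 + 524.92 = 1138.4 kPa.
Gross allowable pressure q_all = 1138.4 / 3 = 379.48 kPa.
Footing area = 13.64 m², so allowable column load = 379.48 × 13.64 = 5176.1 kN.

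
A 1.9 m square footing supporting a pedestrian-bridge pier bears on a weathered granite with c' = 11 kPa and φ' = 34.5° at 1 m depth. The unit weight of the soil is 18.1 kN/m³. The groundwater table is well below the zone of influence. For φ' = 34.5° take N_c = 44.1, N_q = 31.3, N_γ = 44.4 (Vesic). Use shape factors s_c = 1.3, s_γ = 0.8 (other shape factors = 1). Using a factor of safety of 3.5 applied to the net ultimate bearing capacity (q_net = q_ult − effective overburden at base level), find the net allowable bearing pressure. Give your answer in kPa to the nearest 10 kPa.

Overburden at base level: q = 18.1 × 1 = 18.1 kPa.
Cohesion term c·N_c·s_c = 11 × 44.1 × 1.3 = 630.63 kPa; surcharge term q·N_q = 18.1 × 31.3 = 566.53 kPa; self-weight term 0.5·γ·B·N_γ·s_γ = 0.5 × 18.1 × 1.9 × 44.4 × 0.8 = 610.77 kPa.
q_ult = 630.63 + 566.53 + 610.77 = 1807.9 kPa.
Net ultimate: q_net = 1807.9 − 18.1 = 1789.8 kPa.
q_all(net) = 1789.8 / 3.5 = 511.38 kPa.

q_all(net) ≈ 510 kPa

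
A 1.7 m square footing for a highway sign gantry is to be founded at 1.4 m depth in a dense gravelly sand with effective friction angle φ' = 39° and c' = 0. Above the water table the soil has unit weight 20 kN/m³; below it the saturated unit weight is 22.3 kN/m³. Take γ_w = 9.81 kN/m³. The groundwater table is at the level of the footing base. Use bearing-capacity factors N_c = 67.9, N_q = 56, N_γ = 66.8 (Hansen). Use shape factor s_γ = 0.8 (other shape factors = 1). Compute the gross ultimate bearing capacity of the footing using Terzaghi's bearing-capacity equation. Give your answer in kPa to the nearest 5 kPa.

q = γ·D_f = 20 × 1.4 = 28 kPa.
For the ½γBN_γ term take γ' = 22.3 − 9.81 = 12.49 kN/m³ (soil below base is submerged).
q·N_q = 28 × 56 = 1568 kPa
0.5·γ·B·N_γ·s_γ = 0.5 × 12.49 × 1.7 × 66.8 × 0.8 = 567.35 kPa
q_ult = 1568 + 567.35 = 2135.3 kPa.

q_ult ≈ 2135 kPa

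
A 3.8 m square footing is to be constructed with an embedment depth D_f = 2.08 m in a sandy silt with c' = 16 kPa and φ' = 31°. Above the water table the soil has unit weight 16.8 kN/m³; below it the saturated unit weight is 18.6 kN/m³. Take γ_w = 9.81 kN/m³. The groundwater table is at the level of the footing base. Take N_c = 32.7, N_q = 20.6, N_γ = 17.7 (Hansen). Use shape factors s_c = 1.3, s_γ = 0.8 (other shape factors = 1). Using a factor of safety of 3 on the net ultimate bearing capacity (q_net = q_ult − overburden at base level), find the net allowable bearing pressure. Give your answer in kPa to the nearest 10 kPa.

q_all(net) ≈ 530 kPa

Overburden at base level: q = 16.8 × 2.08 = 34.944 kPa.
Below the base the soil is submerged, so the ½γBN_γ term uses γ' = 18.6 − 9.81 = 8.79 kN/m³.
Cohesion term c·N_c·s_c = 16 × 32.7 × 1.3 = 680.16 kPa; surcharge term q·N_q = 34.944 × 20.6 = 719.85 kPa; self-weight term 0.5·γ·B·N_γ·s_γ = 0.5 × 8.79 × 3.8 × 17.7 × 0.8 = 236.49 kPa.
q_ult = 680.16 + 719.85 + 236.49 = 1636.5 kPa.
q_net = 1636.5 − 34.944 = 1601.5 kPa.
q_all(net) = 1601.5 / 3 = 533.85 kPa.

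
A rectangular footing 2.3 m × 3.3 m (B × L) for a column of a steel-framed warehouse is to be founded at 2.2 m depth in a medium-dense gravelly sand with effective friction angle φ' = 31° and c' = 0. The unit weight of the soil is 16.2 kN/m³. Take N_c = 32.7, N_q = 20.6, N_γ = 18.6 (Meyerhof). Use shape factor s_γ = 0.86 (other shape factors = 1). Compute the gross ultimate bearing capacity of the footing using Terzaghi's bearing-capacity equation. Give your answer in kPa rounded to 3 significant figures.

q_ult ≈ 1030 kPa

q = γ·D_f = 16.2 × 2.2 = 35.64 kPa.
q·N_q = 35.64 × 20.6 = 734.18 kPa
0.5·γ·B·N_γ·s_γ = 0.5 × 16.2 × 2.3 × 18.6 × 0.86 = 298.01 kPa
q_ult = 734.18 + 298.01 = 1032.2 kPa.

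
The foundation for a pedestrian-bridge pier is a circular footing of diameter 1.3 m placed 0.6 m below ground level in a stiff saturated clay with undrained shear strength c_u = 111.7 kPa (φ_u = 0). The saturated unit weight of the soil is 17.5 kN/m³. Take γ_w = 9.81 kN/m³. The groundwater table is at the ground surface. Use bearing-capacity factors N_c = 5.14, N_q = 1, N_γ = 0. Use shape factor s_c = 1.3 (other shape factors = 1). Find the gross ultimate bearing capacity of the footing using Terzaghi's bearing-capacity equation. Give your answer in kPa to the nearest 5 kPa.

q_ult ≈ 750 kPa

With the water table at the surface the whole profile is submerged: γ' = 17.5 − 9.81 = 7.69 kN/m³, so q = γ'·D_f = 4.614 kPa.
q_ult = c·N_c·s_c + q·N_q
     = 111.7 × 5.14 × 1.3 + 4.614 × 1
     = 746.38 + 4.614 = 750.99 kPa.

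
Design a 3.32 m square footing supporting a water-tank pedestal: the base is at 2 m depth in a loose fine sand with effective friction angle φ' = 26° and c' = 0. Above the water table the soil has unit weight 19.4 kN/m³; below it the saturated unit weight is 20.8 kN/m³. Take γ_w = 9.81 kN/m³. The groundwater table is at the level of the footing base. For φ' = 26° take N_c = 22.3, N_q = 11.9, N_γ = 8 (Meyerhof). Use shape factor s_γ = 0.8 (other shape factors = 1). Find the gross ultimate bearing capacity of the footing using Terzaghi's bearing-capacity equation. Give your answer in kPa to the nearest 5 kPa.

q = γ·D_f = 19.4 × 2 = 38.8 kPa.
For the ½γBN_γ term take γ' = 20.8 − 9.81 = 10.99 kN/m³ (soil below base is submerged).
q·N_q = 38.8 × 11.9 = 461.72 kPa
0.5·γ·B·N_γ·s_γ = 0.5 × 10.99 × 3.32 × 8 × 0.8 = 116.76 kPa
q_ult = 461.72 + 116.76 = 578.48 kPa.

q_ult ≈ 580 kPa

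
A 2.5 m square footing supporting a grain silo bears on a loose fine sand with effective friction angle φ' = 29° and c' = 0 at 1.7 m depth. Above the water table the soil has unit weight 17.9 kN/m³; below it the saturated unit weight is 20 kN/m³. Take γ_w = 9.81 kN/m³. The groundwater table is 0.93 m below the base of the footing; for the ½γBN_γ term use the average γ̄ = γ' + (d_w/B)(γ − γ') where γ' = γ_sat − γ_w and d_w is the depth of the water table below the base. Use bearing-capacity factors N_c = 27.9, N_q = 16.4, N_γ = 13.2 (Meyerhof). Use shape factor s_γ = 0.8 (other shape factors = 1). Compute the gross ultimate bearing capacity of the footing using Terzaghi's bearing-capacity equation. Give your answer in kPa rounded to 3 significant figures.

q = γ·D_f = 17.9 × 1.7 = 30.43 kPa.
γ' = 10.19 kN/m³; averaging over the depth B below the base, γ̄ = γ' + (d_w/B)(γ − γ') = 13.058 kN/m³.
q·N_q = 30.43 × 16.4 = 499.05 kPa
0.5·γ·B·N_γ·s_γ = 0.5 × 13.058 × 2.5 × 13.2 × 0.8 = 172.37 kPa
q_ult = 499.05 + 172.37 = 671.42 kPa.

q_ult ≈ 671 kPa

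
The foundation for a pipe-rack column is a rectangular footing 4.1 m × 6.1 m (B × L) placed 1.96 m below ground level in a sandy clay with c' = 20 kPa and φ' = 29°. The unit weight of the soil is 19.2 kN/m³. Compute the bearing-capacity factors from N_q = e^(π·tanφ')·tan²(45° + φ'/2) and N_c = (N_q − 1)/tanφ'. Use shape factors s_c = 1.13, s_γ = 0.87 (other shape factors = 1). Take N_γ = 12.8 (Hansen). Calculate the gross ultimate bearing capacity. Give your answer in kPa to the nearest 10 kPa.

q_ult ≈ 1690 kPa

tan29° = 0.5543, so N_q = e^(π×0.5543)·tan²(59.5°) = 5.705 × 2.882 = 16.44.
N_c = (16.44 − 1)/tan29° = 27.86.
Effective surcharge at the founding depth q = γ·D_f = 19.2 × 1.96 = 37.632 kPa.
q_ult = c·N_c·s_c + q·N_q + 0.5·γ·B·N_γ·s_γ
     = 20 × 27.86 × 1.13 + 37.632 × 16.443 + 0.5 × 19.2 × 4.1 × 12.8 × 0.87
     = 629.65 + 618.79 + 438.31 = 1686.8 kPa.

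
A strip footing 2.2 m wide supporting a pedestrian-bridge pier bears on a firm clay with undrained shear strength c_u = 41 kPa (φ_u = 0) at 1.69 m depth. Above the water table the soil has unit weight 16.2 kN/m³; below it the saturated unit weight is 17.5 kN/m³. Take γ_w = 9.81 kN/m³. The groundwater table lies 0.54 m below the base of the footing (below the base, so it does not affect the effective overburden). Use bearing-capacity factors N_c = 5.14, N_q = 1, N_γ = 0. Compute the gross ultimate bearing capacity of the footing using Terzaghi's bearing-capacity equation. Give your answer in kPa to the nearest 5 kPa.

Effective surcharge at the founding depth q = γ·D_f = 16.2 × 1.69 = 27.378 kPa.
q_ult = c·N_c + q·N_q
     = 41 × 5.14 + 27.378 × 1
     = 210.74 + 27.378 = 238.12 kPa.

q_ult ≈ 240 kPa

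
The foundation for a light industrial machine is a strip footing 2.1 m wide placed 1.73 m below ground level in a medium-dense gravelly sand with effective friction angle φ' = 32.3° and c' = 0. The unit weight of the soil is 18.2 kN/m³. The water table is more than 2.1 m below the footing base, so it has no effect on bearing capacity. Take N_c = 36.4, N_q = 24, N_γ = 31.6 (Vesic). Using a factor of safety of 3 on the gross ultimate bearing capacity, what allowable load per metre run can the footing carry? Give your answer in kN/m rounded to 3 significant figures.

≈ 952 kN/m

q = γ·D_f = 18.2 × 1.73 = 31.486 kPa.
q·N_q = 31.486 × 24 = 755.66 kPa
0.5·γ·B·N_γ = 0.5 × 18.2 × 2.1 × 31.6 = 603.88 kPa
q_ult = 755.66 + 603.88 = 1359.5 kPa.
Gross allowable pressure q_all = 1359.5 / 3 = 453.18 kPa.
Allowable wall load = q_all × B = 453.18 × 2.1 = 951.68 kN per metre run.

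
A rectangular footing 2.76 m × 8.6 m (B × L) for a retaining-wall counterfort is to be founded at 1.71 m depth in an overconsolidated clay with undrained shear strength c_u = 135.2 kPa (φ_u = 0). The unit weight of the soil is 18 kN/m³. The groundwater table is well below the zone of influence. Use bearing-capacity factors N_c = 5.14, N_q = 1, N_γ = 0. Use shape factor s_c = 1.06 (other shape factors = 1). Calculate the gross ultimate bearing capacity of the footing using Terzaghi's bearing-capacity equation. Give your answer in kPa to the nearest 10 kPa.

q_ult ≈ 770 kPa

Overburden at base level: q = 18 × 1.71 = 30.78 kPa.
Cohesion term c·N_c·s_c = 135.2 × 5.14 × 1.06 = 736.62 kPa; surcharge term q·N_q = 30.78 × 1 = 30.78 kPa.
q_ult = 736.62 + 30.78 = 767.4 kPa.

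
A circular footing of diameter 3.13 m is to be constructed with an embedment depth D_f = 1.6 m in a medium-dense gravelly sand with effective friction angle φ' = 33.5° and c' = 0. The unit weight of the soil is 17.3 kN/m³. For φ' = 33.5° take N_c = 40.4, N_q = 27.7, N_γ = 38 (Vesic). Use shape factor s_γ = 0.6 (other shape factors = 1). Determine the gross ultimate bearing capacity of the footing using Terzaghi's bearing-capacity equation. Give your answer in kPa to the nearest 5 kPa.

q_ult ≈ 1385 kPa

Overburden at base level: q = 17.3 × 1.6 = 27.68 kPa.
Surcharge term q·N_q = 27.68 × 27.7 = 766.74 kPa; self-weight term 0.5·γ·B·N_γ·s_γ = 0.5 × 17.3 × 3.13 × 38 × 0.6 = 617.3 kPa.
q_ult = 766.74 + 617.3 = 1384 kPa.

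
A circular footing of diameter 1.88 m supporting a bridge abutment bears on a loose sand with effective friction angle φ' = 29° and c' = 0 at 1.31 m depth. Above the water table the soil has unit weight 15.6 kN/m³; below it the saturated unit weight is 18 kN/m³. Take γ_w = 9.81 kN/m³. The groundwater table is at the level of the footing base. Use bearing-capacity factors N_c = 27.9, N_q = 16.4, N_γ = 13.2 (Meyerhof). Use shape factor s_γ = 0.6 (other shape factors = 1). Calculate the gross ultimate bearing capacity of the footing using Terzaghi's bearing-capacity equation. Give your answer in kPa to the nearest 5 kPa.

Effective surcharge at the founding depth q = γ·D_f = 15.6 × 1.31 = 20.436 kPa.
The water table coincides with the base, so in the self-weight term γ → γ' = 8.19 kN/m³.
q_ult = q·N_q + 0.5·γ·B·N_γ·s_γ
     = 20.436 × 16.4 + 0.5 × 8.19 × 1.88 × 13.2 × 0.6
     = 335.15 + 60.973 = 396.12 kPa.

q_ult ≈ 395 kPa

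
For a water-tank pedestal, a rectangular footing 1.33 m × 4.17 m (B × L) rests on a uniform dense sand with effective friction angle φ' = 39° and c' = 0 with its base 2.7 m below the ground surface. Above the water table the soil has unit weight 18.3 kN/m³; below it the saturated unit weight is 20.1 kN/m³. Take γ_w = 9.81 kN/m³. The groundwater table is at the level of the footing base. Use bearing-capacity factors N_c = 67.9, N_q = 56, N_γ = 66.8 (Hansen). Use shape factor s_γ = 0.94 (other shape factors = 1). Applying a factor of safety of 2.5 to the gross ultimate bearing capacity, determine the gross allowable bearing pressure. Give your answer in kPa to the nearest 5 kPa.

Effective surcharge at the founding depth q = γ·D_f = 18.3 × 2.7 = 49.41 kPa.
The water table coincides with the base, so in the self-weight term γ → γ' = 10.29 kN/m³.
q_ult = q·N_q + 0.5·γ·B·N_γ·s_γ
     = 49.41 × 56 + 0.5 × 10.29 × 1.33 × 66.8 × 0.94
     = 2767 + 429.68 = 3196.6 kPa.
q_all = q_ult / FS = 3196.6 / 2.5 = 1278.7 kPa.

q_all ≈ 1280 kPa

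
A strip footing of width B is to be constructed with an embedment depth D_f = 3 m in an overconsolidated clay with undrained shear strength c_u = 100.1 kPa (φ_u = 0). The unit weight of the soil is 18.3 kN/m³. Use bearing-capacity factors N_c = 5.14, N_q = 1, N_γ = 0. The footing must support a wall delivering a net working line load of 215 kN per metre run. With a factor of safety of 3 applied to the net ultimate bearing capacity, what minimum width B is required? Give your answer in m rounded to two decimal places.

Overburden at base level: q = 18.3 × 3 = 54.9 kPa.
Cohesion term c·N_c = 100.1 × 5.14 = 514.51 kPa; surcharge term q·N_q = 54.9 × 1 = 54.9 kPa.
q_ult = 514.51 + 54.9 = 569.41 kPa.
For φ = 0 the ½γBN_γ term vanishes, so q_ult is independent of B. q_net = 569.41 − 54.9 = 514.51 kPa; q_all(net) = 514.51/3 = 171.5 kPa.
Required width B = w / q_all(net) = 215 / 171.5 = 1.254 m.

B = 1.25 m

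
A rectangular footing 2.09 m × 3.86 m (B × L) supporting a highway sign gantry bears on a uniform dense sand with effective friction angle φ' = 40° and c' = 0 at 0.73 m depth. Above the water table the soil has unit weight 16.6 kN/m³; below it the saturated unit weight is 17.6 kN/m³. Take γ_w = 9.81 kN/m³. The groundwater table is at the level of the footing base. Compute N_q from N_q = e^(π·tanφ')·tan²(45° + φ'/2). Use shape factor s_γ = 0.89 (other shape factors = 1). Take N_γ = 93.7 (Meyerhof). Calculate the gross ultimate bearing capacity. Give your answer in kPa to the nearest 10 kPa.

q_ult ≈ 1460 kPa

tan40° = 0.8391, so N_q = e^(π×0.8391)·tan²(65°) = 13.959 × 4.599 = 64.2.
Effective surcharge at the founding depth q = γ·D_f = 16.6 × 0.73 = 12.118 kPa.
The water table coincides with the base, so in the self-weight term γ → γ' = 7.79 kN/m³.
q_ult = q·N_q + 0.5·γ·B·N_γ·s_γ
     = 12.118 × 64.195 + 0.5 × 7.79 × 2.09 × 93.7 × 0.89
     = 777.92 + 678.86 = 1456.8 kPa.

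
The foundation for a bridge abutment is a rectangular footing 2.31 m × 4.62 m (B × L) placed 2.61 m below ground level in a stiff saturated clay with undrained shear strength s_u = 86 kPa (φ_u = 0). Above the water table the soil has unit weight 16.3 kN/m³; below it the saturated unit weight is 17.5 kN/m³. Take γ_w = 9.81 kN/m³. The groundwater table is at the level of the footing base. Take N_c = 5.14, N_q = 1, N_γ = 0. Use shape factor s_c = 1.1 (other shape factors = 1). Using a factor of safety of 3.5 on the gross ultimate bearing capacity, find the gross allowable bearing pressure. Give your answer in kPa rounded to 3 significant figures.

q_all ≈ 151 kPa

q = γ·D_f = 16.3 × 2.61 = 42.543 kPa.
c·N_c·s_c = 86 × 5.14 × 1.1 = 486.24 kPa
q·N_q = 42.543 × 1 = 42.543 kPa
q_ult = 486.24 + 42.543 = 528.79 kPa.
q_all = 528.79 / 3.5 = 151.08 kPa.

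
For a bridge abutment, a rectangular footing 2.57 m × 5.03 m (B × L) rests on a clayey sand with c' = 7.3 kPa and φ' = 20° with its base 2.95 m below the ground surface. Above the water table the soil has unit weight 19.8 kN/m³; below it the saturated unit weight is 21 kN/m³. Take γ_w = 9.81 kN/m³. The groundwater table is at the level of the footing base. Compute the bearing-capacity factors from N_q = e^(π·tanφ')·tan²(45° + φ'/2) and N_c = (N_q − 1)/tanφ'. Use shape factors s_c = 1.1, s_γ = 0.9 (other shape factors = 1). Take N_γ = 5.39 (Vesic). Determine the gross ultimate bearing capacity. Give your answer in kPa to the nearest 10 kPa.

tan20° = 0.364, so N_q = e^(π×0.364)·tan²(55°) = 3.138 × 2.04 = 6.4.
N_c = (6.4 − 1)/tan20° = 14.83.
Effective surcharge at the founding depth q = γ·D_f = 19.8 × 2.95 = 58.41 kPa.
The water table coincides with the base, so in the self-weight term γ → γ' = 11.19 kN/m³.
q_ult = c·N_c·s_c + q·N_q + 0.5·γ·B·N_γ·s_γ
     = 7.3 × 14.835 × 1.1 + 58.41 × 6.3994 + 0.5 × 11.19 × 2.57 × 5.39 × 0.9
     = 119.12 + 373.79 + 69.753 = 562.66 kPa.

q_ult ≈ 560 kPa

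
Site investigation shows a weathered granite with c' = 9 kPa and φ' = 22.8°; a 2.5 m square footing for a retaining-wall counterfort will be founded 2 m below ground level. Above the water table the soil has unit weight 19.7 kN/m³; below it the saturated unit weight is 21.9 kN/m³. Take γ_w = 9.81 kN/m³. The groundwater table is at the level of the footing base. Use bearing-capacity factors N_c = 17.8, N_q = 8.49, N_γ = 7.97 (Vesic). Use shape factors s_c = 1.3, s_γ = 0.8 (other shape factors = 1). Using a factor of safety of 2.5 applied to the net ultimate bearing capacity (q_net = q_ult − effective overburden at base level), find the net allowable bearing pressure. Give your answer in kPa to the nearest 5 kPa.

q = γ·D_f = 19.7 × 2 = 39.4 kPa.
For the ½γBN_γ term take γ' = 21.9 − 9.81 = 12.09 kN/m³ (soil below base is submerged).
c·N_c·s_c = 9 × 17.8 × 1.3 = 208.26 kPa
q·N_q = 39.4 × 8.49 = 334.51 kPa
0.5·γ·B·N_γ·s_γ = 0.5 × 12.09 × 2.5 × 7.97 × 0.8 = 96.357 kPa
q_ult = 208.26 + 334.51 + 96.357 = 639.12 kPa.
Net ultimate: q_net = 639.12 − 39.4 = 599.72 kPa.
q_all(net) = 599.72 / 2.5 = 239.89 kPa.

q_all(net) ≈ 240 kPa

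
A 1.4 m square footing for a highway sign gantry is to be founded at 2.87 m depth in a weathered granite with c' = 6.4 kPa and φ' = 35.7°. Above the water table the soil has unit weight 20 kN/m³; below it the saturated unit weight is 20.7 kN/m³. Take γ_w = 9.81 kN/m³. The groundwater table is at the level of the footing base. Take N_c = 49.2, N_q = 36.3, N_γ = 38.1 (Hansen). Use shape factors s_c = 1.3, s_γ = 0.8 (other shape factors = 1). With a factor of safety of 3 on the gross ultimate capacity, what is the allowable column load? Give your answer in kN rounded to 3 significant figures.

P_all ≈ 1780 kN

q = γ·D_f = 20 × 2.87 = 57.4 kPa.
For the ½γBN_γ term take γ' = 20.7 − 9.81 = 10.89 kN/m³ (soil below base is submerged).
c·N_c·s_c = 6.4 × 49.2 × 1.3 = 409.34 kPa
q·N_q = 57.4 × 36.3 = 2083.6 kPa
0.5·γ·B·N_γ·s_γ = 0.5 × 10.89 × 1.4 × 38.1 × 0.8 = 232.35 kPa
q_ult = 409.34 + 2083.6 + 232.35 = 2725.3 kPa.
Gross allowable pressure q_all = 2725.3 / 3 = 908.44 kPa.
Footing area = 1.96 m², so allowable column load = 908.44 × 1.96 = 1780.5 kN.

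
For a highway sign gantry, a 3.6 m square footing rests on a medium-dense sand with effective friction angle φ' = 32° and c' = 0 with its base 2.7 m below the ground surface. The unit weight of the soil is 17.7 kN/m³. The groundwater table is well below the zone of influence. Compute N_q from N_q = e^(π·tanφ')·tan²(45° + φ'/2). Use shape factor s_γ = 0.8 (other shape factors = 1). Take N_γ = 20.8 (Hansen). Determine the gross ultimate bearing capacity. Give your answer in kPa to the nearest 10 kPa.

tan32° = 0.6249, so N_q = e^(π×0.6249)·tan²(61°) = 7.121 × 3.255 = 23.18.
q = γ·D_f = 17.7 × 2.7 = 47.79 kPa.
q·N_q = 47.79 × 23.177 = 1107.6 kPa
0.5·γ·B·N_γ·s_γ = 0.5 × 17.7 × 3.6 × 20.8 × 0.8 = 530.15 kPa
q_ult = 1107.6 + 530.15 = 1637.8 kPa.

q_ult ≈ 1640 kPa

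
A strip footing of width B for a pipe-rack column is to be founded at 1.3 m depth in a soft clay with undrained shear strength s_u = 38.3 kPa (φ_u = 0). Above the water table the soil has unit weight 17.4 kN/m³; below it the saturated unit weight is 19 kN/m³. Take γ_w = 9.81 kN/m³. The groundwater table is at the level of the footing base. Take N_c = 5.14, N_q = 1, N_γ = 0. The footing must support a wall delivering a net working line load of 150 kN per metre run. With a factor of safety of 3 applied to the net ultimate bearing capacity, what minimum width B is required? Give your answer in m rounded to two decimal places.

B = 2.29 m

Effective surcharge at the founding depth q = γ·D_f = 17.4 × 1.3 = 22.62 kPa.
q_ult = c·N_c + q·N_q
     = 38.3 × 5.14 + 22.62 × 1
     = 196.86 + 22.62 = 219.48 kPa.
For φ = 0 the ½γBN_γ term vanishes, so q_ult is independent of B. q_net = 219.48 − 22.62 = 196.86 kPa; q_all(net) = 196.86/3 = 65.621 kPa.
Required width B = w / q_all(net) = 150 / 65.621 = 2.286 m.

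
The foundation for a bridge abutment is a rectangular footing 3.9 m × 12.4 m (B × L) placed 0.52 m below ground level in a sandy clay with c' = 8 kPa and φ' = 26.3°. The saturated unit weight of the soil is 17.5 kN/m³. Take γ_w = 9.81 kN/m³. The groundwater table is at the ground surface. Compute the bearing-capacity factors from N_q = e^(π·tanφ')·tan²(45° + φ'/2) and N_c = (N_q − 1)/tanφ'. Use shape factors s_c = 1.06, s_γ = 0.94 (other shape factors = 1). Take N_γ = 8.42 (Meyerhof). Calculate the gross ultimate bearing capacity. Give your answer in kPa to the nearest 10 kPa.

tan26.3° = 0.4942, so N_q = e^(π×0.4942)·tan²(58.15°) = 4.724 × 2.591 = 12.24.
N_c = (12.24 − 1)/tan26.3° = 22.74.
γ' = 17.5 − 9.81 = 7.69 kN/m³ (submerged throughout). q = 7.69 × 0.52 = 3.9988 kPa; the same γ' applies in the ½γBN_γ term.
c·N_c·s_c = 8 × 22.744 × 1.06 = 192.87 kPa
q·N_q = 3.9988 × 12.241 = 48.948 kPa
0.5·γ·B·N_γ·s_γ = 0.5 × 7.69 × 3.9 × 8.42 × 0.94 = 118.69 kPa
q_ult = 192.87 + 48.948 + 118.69 = 360.5 kPa.

q_ult ≈ 360 kPa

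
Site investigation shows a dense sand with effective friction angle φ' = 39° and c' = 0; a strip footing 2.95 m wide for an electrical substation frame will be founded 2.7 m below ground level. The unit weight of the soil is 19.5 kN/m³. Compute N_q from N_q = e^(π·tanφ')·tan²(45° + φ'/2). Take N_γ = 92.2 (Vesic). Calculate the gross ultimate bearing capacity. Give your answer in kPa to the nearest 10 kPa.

q_ult ≈ 5600 kPa

tan39° = 0.8098, so N_q = e^(π×0.8098)·tan²(64.5°) = 12.731 × 4.395 = 55.96.
Overburden at base level: q = 19.5 × 2.7 = 52.65 kPa.
Surcharge term q·N_q = 52.65 × 55.957 = 2946.2 kPa; self-weight term 0.5·γ·B·N_γ = 0.5 × 19.5 × 2.95 × 92.2 = 2651.9 kPa.
q_ult = 2946.2 + 2651.9 = 5598.1 kPa.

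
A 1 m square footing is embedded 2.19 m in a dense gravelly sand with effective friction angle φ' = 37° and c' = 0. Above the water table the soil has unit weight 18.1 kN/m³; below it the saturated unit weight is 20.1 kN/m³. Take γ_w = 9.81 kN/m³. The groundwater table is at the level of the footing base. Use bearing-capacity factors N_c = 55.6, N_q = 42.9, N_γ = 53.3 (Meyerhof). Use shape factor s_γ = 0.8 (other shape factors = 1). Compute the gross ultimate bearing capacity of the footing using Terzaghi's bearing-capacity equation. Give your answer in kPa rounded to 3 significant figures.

q = γ·D_f = 18.1 × 2.19 = 39.639 kPa.
For the ½γBN_γ term take γ' = 20.1 − 9.81 = 10.29 kN/m³ (soil below base is submerged).
q·N_q = 39.639 × 42.9 = 1700.5 kPa
0.5·γ·B·N_γ·s_γ = 0.5 × 10.29 × 1 × 53.3 × 0.8 = 219.38 kPa
q_ult = 1700.5 + 219.38 = 1919.9 kPa.

q_ult ≈ 1920 kPa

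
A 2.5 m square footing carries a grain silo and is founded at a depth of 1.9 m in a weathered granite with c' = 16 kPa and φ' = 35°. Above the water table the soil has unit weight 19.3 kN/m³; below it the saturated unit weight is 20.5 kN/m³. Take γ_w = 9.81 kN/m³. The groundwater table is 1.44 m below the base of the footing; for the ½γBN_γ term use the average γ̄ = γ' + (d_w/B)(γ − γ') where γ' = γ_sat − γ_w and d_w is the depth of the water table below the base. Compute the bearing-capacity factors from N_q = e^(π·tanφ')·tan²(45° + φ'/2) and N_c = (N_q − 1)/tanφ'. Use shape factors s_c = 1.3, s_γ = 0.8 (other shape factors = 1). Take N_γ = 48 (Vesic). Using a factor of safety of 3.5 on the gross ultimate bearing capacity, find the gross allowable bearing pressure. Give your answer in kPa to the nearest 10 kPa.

N_q = e^(π·tan35°)·tan²(62.5°) = 33.3; N_c = (N_q − 1)/tanφ' = 46.12.
q = γ·D_f = 19.3 × 1.9 = 36.67 kPa.
γ' = 10.69 kN/m³; averaging over the depth B below the base, γ̄ = γ' + (d_w/B)(γ − γ') = 15.649 kN/m³.
c·N_c·s_c = 16 × 46.124 × 1.3 = 959.37 kPa
q·N_q = 36.67 × 33.296 = 1221 kPa
0.5·γ·B·N_γ·s_γ = 0.5 × 15.649 × 2.5 × 48 × 0.8 = 751.17 kPa
q_ult = 959.37 + 1221 + 751.17 = 2931.5 kPa.
q_all = 2931.5 / 3.5 = 837.57 kPa.

q_all ≈ 840 kPa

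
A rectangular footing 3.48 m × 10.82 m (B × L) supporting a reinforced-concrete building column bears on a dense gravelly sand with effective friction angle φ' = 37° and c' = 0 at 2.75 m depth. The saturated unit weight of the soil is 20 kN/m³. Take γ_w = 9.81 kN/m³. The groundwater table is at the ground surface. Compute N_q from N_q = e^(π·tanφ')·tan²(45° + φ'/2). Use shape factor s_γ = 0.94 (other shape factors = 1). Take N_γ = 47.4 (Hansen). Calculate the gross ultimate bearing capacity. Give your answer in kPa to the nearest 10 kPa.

q_ult ≈ 1990 kPa

tan37° = 0.7536, so N_q = e^(π×0.7536)·tan²(63.5°) = 10.669 × 4.023 = 42.92.
Water table at ground surface, so effective unit weight γ' = 20 − 9.81 = 10.19 kN/m³ is used throughout; overburden q = 10.19 × 2.75 = 28.022 kPa; the same γ' applies in the ½γBN_γ term.
Surcharge term q·N_q = 28.022 × 42.92 = 1202.7 kPa; self-weight term 0.5·γ·B·N_γ·s_γ = 0.5 × 10.19 × 3.48 × 47.4 × 0.94 = 790 kPa.
q_ult = 1202.7 + 790 = 1992.7 kPa.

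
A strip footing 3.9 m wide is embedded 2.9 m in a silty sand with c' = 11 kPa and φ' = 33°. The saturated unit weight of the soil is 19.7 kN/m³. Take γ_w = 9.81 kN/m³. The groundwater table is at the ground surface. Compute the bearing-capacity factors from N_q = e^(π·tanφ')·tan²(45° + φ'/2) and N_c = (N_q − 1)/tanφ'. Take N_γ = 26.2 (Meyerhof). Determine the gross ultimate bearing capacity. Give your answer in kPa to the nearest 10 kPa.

q_ult ≈ 1680 kPa

tan33° = 0.6494, so N_q = e^(π×0.6494)·tan²(61.5°) = 7.692 × 3.392 = 26.09.
N_c = (26.09 − 1)/tan33° = 38.64.
γ' = 19.7 − 9.81 = 9.89 kN/m³ (submerged throughout). q = 9.89 × 2.9 = 28.681 kPa; the same γ' applies in the ½γBN_γ term.
c·N_c = 11 × 38.638 = 425.02 kPa
q·N_q = 28.681 × 26.092 = 748.34 kPa
0.5·γ·B·N_γ = 0.5 × 9.89 × 3.9 × 26.2 = 505.28 kPa
q_ult = 425.02 + 748.34 + 505.28 = 1678.6 kPa.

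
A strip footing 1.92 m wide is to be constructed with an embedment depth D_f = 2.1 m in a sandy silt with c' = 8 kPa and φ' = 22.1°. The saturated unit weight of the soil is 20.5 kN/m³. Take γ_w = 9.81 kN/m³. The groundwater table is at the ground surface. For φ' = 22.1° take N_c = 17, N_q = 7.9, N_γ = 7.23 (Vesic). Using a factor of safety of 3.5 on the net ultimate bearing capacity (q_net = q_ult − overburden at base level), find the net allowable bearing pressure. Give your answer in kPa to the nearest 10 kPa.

Water table at ground surface, so effective unit weight γ' = 20.5 − 9.81 = 10.69 kN/m³ is used throughout; overburden q = 10.69 × 2.1 = 22.449 kPa; the same γ' applies in the ½γBN_γ term.
Cohesion term c·N_c = 8 × 17 = 136 kPa; surcharge term q·N_q = 22.449 × 7.9 = 177.35 kPa; self-weight term 0.5·γ·B·N_γ = 0.5 × 10.69 × 1.92 × 7.23 = 74.197 kPa.
q_ult = 136 + 177.35 + 74.197 = 387.54 kPa.
q_net = 387.54 − 22.449 = 365.1 kPa.
q_all(net) = 365.1 / 3.5 = 104.31 kPa.

q_all(net) ≈ 100 kPa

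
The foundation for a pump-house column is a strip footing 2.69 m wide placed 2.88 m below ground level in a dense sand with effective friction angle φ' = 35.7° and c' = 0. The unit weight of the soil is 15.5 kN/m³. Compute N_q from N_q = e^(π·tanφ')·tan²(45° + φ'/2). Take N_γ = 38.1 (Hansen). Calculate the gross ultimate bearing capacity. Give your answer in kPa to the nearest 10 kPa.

q_ult ≈ 2420 kPa

tan35.7° = 0.7186, so N_q = e^(π×0.7186)·tan²(62.85°) = 9.559 × 3.802 = 36.35.
Overburden at base level: q = 15.5 × 2.88 = 44.64 kPa.
Surcharge term q·N_q = 44.64 × 36.346 = 1622.5 kPa; self-weight term 0.5·γ·B·N_γ = 0.5 × 15.5 × 2.69 × 38.1 = 794.29 kPa.
q_ult = 1622.5 + 794.29 = 2416.8 kPa.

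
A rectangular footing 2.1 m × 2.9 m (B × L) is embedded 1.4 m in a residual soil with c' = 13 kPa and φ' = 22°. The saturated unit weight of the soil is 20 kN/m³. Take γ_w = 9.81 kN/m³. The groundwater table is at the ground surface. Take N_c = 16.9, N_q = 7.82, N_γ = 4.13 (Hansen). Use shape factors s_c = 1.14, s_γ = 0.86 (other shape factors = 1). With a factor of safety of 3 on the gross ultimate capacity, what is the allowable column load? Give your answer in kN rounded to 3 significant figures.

γ' = 20 − 9.81 = 10.19 kN/m³ (submerged throughout). q = 10.19 × 1.4 = 14.266 kPa; the same γ' applies in the ½γBN_γ term.
c·N_c·s_c = 13 × 16.9 × 1.14 = 250.46 kPa
q·N_q = 14.266 × 7.82 = 111.56 kPa
0.5·γ·B·N_γ·s_γ = 0.5 × 10.19 × 2.1 × 4.13 × 0.86 = 38.002 kPa
q_ult = 250.46 + 111.56 + 38.002 = 400.02 kPa.
Gross allowable pressure q_all = 400.02 / 3 = 133.34 kPa.
Footing area = 6.09 m², so allowable column load = 133.34 × 6.09 = 812.04 kN.

P_all ≈ 812 kN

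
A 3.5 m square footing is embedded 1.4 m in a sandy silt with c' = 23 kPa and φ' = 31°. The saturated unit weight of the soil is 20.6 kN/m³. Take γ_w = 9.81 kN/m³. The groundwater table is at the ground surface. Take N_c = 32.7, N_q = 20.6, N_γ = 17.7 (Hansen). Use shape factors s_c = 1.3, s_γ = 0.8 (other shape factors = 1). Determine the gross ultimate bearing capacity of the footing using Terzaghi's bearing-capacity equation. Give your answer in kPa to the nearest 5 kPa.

q_ult ≈ 1555 kPa

With the water table at the surface the whole profile is submerged: γ' = 20.6 − 9.81 = 10.79 kN/m³, so q = γ'·D_f = 15.106 kPa; the same γ' applies in the ½γBN_γ term.
q_ult = c·N_c·s_c + q·N_q + 0.5·γ·B·N_γ·s_γ
     = 23 × 32.7 × 1.3 + 15.106 × 20.6 + 0.5 × 10.79 × 3.5 × 17.7 × 0.8
     = 977.73 + 311.18 + 267.38 = 1556.3 kPa.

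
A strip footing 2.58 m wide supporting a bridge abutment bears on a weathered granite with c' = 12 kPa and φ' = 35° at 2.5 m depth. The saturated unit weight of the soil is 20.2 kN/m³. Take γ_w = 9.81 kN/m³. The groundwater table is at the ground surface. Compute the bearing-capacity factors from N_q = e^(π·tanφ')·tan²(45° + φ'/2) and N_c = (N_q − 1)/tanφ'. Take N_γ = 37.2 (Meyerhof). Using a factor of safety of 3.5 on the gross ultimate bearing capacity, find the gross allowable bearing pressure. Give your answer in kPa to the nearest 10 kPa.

N_q = e^(π·tan35°)·tan²(62.5°) = 33.3; N_c = (N_q − 1)/tanφ' = 46.12.
With the water table at the surface the whole profile is submerged: γ' = 20.2 − 9.81 = 10.39 kN/m³, so q = γ'·D_f = 25.975 kPa; the same γ' applies in the ½γBN_γ term.
q_ult = c·N_c + q·N_q + 0.5·γ·B·N_γ
     = 12 × 46.124 + 25.975 × 33.296 + 0.5 × 10.39 × 2.58 × 37.2
     = 553.48 + 864.87 + 498.6 = 1916.9 kPa.
q_all = 1916.9 / 3.5 = 547.7 kPa.

q_all ≈ 550 kPa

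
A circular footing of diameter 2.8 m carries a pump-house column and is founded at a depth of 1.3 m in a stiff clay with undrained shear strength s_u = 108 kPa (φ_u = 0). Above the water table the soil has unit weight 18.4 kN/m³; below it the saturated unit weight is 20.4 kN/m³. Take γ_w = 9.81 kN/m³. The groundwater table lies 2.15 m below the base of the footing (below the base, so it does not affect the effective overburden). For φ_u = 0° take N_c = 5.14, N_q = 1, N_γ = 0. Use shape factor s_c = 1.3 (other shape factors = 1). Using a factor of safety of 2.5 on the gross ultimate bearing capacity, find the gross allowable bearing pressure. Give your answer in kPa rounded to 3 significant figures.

q_all ≈ 298 kPa

Effective surcharge at the founding depth q = γ·D_f = 18.4 × 1.3 = 23.92 kPa.
q_ult = c·N_c·s_c + q·N_q
     = 108 × 5.14 × 1.3 + 23.92 × 1
     = 721.66 + 23.92 = 745.58 kPa.
q_all = 745.58 / 2.5 = 298.23 kPa.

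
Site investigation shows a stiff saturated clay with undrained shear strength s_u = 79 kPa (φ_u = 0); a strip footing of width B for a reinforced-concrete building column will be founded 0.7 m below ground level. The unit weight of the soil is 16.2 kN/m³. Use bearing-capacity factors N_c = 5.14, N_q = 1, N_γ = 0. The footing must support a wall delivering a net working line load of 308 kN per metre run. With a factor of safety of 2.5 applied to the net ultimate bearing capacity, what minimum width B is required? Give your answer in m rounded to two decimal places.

B = 1.90 m

q = γ·D_f = 16.2 × 0.7 = 11.34 kPa.
c·N_c = 79 × 5.14 = 406.06 kPa
q·N_q = 11.34 × 1 = 11.34 kPa
q_ult = 406.06 + 11.34 = 417.4 kPa.
For φ = 0 the ½γBN_γ term vanishes, so q_ult is independent of B. q_net = 417.4 − 11.34 = 406.06 kPa; q_all(net) = 406.06/2.5 = 162.42 kPa.
Required width B = w / q_all(net) = 308 / 162.42 = 1.896 m.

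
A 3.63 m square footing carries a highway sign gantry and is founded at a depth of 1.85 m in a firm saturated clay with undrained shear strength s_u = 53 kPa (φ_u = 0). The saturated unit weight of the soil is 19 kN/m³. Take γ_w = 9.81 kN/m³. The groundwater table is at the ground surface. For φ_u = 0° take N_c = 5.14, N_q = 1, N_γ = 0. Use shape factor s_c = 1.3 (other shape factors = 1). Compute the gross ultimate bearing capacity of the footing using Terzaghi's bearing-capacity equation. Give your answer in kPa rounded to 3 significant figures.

Water table at ground surface, so effective unit weight γ' = 19 − 9.81 = 9.19 kN/m³ is used throughout; overburden q = 9.19 × 1.85 = 17.002 kPa.
Cohesion term c·N_c·s_c = 53 × 5.14 × 1.3 = 354.15 kPa; surcharge term q·N_q = 17.002 × 1 = 17.002 kPa.
q_ult = 354.15 + 17.002 = 371.15 kPa.

q_ult ≈ 371 kPa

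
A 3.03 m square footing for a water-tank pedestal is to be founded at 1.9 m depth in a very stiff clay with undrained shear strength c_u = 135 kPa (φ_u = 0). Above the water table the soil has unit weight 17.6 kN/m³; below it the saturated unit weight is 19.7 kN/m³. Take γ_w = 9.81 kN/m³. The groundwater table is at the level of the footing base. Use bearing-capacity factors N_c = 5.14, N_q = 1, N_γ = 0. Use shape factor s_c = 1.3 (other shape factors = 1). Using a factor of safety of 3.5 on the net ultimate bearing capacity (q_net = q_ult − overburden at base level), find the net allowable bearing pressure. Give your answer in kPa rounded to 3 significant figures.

q_all(net) ≈ 258 kPa

q = γ·D_f = 17.6 × 1.9 = 33.44 kPa.
c·N_c·s_c = 135 × 5.14 × 1.3 = 902.07 kPa
q·N_q = 33.44 × 1 = 33.44 kPa
q_ult = 902.07 + 33.44 = 935.51 kPa.
q_net = 935.51 − 33.44 = 902.07 kPa.
q_all(net) = 902.07 / 3.5 = 257.73 kPa.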